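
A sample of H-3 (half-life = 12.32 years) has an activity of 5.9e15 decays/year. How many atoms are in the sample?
N = A/λ = 1.049e17 atoms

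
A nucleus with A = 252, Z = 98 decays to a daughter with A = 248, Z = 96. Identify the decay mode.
ΔA = -4, ΔZ = -2 ⇒ alpha decay (α)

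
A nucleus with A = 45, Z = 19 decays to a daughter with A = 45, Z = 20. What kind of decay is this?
ΔA = 0, ΔZ = +1 ⇒ beta-minus decay (β⁻)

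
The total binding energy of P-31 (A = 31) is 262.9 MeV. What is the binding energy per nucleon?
B.E./A = 262.9/31 = 8.481 MeV/nucleon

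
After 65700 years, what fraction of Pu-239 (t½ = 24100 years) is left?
N/N₀ = (1/2)^(t/t½) = 0.1511 = 15.1%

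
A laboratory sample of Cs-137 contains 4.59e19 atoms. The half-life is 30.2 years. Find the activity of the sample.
A = λN = 1.053e18 decays/year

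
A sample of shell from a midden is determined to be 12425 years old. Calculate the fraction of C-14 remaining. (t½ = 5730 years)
N/N₀ = (1/2)^(t/t½) = 0.2225 = 22.2%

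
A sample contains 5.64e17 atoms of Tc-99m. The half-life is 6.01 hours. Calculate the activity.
A = λN = 6.505e16 decays/hour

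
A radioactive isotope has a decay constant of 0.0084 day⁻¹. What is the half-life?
t½ = ln(2)/λ = 82.52 days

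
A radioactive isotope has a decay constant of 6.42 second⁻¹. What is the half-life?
t½ = ln(2)/λ = 0.108 seconds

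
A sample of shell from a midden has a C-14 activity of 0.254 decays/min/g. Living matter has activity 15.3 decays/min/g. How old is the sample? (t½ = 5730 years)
Age = t½ × log₂(A₀/A) = 33880 years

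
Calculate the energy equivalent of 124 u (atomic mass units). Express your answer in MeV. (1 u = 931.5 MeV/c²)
E = mc² = 1.155e5 MeV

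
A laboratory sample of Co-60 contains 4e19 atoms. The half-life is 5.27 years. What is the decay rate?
A = λN = 5.261e18 decays/year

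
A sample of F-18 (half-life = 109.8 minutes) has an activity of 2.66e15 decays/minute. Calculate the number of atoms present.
N = A/λ = 4.214e17 atoms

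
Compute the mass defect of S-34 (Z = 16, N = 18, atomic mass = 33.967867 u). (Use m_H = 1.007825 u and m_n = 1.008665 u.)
Δm = Z·m_H + N·m_n − M = 0.3133 u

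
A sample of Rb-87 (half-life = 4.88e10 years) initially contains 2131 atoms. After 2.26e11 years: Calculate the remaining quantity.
N = N₀(1/2)^(t/t½) = 85.99 atoms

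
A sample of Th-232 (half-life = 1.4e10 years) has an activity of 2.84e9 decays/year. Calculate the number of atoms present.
N = A/λ = 5.736e19 atoms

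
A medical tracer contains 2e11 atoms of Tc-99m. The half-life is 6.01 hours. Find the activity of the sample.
A = λN = 2.307e10 decays/hour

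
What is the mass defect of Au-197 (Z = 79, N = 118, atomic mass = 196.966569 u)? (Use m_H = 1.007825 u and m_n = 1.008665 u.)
Δm = Z·m_H + N·m_n − M = 1.674 u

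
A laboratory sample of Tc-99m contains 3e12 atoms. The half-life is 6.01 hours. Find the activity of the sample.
A = λN = 3.46e11 decays/hour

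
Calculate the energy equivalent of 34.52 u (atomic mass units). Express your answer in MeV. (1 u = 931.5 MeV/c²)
E = mc² = 32160 MeV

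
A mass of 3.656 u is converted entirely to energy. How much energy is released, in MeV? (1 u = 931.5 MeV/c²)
E = mc² = 3406 MeV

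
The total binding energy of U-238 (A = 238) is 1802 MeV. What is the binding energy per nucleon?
B.E./A = 1802/238 = 7.571 MeV/nucleon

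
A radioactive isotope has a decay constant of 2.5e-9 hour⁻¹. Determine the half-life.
t½ = ln(2)/λ = 2.773e8 hours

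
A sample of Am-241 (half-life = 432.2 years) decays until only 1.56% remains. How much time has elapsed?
t = t½ × log₂(N₀/N) = 2594 years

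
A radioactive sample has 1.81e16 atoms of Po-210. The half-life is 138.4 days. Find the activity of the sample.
A = λN = 9.065e13 decays/day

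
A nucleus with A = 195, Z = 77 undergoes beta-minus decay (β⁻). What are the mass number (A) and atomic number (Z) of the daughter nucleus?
Daughter: A = 195, Z = 78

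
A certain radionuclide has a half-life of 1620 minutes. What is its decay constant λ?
λ = ln(2)/t½ = 4.279e-4 minute⁻¹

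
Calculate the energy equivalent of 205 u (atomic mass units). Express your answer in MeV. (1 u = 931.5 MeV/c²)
E = mc² = 1.91e5 MeV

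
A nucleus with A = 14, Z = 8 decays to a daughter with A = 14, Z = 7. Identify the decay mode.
ΔA = 0, ΔZ = -1 ⇒ beta-plus decay (β⁺) or electron capture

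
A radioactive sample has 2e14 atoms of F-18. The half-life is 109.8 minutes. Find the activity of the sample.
A = λN = 1.263e12 decays/minute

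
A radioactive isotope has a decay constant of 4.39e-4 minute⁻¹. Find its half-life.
t½ = ln(2)/λ = 1579 minutes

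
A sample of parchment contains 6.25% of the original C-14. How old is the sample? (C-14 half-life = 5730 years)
Age = t½ × log₂(1/ratio) = 22920 years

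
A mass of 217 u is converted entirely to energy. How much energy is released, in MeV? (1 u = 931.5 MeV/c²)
E = mc² = 2.021e5 MeV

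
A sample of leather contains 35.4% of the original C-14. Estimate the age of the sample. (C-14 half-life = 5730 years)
Age = t½ × log₂(1/ratio) = 8585 years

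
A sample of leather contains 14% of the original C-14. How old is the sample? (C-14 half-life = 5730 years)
Age = t½ × log₂(1/ratio) = 16250 years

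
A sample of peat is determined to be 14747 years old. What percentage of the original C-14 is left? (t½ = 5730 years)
N/N₀ = (1/2)^(t/t½) = 0.168 = 16.8%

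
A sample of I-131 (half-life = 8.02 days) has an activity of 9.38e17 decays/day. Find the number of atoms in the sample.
N = A/λ = 1.085e19 atoms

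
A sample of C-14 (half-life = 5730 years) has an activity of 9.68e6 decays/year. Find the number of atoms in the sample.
N = A/λ = 8.002e10 atoms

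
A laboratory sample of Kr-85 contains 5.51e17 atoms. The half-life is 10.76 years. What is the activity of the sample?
A = λN = 3.549e16 decays/year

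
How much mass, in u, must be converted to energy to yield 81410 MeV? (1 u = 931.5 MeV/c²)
m = E/c² = 87.4 u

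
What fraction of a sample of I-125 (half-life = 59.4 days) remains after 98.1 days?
N/N₀ = (1/2)^(t/t½) = 0.3183 = 31.8%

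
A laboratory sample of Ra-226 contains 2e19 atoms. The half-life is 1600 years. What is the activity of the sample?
A = λN = 8.664e15 decays/year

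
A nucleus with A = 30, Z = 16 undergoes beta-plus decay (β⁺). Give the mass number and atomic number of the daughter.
Daughter: A = 30, Z = 15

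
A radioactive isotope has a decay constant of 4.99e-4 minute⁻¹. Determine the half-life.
t½ = ln(2)/λ = 1389 minutes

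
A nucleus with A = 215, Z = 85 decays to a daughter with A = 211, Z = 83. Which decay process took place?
ΔA = -4, ΔZ = -2 ⇒ alpha decay (α)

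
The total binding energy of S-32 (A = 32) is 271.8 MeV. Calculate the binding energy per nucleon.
B.E./A = 271.8/32 = 8.494 MeV/nucleon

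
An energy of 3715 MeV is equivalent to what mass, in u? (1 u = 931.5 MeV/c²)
m = E/c² = 3.988 u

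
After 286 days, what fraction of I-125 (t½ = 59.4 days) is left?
N/N₀ = (1/2)^(t/t½) = 0.03553 = 3.55%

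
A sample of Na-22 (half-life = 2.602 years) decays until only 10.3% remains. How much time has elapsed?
t = t½ × log₂(N₀/N) = 8.533 years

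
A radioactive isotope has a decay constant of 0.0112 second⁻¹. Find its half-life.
t½ = ln(2)/λ = 61.89 seconds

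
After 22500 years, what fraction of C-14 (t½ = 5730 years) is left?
N/N₀ = (1/2)^(t/t½) = 0.06576 = 6.58%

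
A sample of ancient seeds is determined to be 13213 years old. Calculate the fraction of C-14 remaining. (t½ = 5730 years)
N/N₀ = (1/2)^(t/t½) = 0.2022 = 20.2%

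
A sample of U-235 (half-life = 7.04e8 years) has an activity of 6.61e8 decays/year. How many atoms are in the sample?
N = A/λ = 6.713e17 atoms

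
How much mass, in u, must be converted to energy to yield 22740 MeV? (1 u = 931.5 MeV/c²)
m = E/c² = 24.41 u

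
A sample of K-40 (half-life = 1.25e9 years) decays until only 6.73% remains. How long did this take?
t = t½ × log₂(N₀/N) = 4.867e9 years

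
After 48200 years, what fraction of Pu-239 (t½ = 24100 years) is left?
N/N₀ = (1/2)^(t/t½) = 0.25 = 25%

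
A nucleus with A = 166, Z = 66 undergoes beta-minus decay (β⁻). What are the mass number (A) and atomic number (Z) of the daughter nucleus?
Daughter: A = 166, Z = 67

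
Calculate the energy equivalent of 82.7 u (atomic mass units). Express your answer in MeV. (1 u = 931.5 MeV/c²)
E = mc² = 77040 MeV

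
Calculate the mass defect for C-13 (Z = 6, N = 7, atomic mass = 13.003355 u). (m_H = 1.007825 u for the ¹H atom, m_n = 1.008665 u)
Δm = Z·m_H + N·m_n − M = 0.1043 u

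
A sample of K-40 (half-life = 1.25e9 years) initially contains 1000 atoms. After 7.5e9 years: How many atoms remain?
N = N₀(1/2)^(t/t½) = 15.62 atoms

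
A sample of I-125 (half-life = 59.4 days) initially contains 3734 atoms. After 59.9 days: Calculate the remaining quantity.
N = N₀(1/2)^(t/t½) = 1856 atoms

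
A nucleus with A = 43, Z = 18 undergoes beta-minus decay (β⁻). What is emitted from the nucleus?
β⁻: electron (e⁻) + antineutrino (ν̄ₑ)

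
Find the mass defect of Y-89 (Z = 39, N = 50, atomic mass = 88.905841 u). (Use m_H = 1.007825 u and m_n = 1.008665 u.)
Δm = Z·m_H + N·m_n − M = 0.8326 u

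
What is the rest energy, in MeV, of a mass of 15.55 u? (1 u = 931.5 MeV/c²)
E = mc² = 14480 MeV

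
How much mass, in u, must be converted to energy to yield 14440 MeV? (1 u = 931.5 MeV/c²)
m = E/c² = 15.5 u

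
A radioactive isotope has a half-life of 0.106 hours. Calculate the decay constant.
λ = ln(2)/t½ = 6.539 hour⁻¹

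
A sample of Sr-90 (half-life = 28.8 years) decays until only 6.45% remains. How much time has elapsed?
t = t½ × log₂(N₀/N) = 113.9 years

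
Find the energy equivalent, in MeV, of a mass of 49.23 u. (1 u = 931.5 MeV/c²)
E = mc² = 45860 MeV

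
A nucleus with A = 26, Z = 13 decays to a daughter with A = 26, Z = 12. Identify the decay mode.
ΔA = 0, ΔZ = -1 ⇒ beta-plus decay (β⁺) or electron capture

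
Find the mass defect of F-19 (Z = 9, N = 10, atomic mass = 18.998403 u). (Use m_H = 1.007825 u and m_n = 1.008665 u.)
Δm = Z·m_H + N·m_n − M = 0.1587 u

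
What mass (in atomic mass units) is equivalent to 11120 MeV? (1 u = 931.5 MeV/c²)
m = E/c² = 11.94 u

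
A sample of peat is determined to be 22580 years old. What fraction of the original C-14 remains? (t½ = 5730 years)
N/N₀ = (1/2)^(t/t½) = 0.06512 = 6.51%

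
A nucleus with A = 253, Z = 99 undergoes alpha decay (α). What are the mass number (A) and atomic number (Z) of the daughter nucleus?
Daughter: A = 249, Z = 97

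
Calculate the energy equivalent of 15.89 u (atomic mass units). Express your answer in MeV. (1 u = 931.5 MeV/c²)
E = mc² = 14800 MeV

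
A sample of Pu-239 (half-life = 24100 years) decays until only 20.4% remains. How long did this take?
t = t½ × log₂(N₀/N) = 55270 years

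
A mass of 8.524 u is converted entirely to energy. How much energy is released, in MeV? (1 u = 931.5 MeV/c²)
E = mc² = 7940 MeV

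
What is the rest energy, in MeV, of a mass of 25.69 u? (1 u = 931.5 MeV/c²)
E = mc² = 23930 MeV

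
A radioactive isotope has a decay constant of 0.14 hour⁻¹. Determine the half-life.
t½ = ln(2)/λ = 4.951 hours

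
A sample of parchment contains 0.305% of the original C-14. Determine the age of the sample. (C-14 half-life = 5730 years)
Age = t½ × log₂(1/ratio) = 47890 years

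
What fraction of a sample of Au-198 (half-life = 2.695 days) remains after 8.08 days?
N/N₀ = (1/2)^(t/t½) = 0.1252 = 12.5%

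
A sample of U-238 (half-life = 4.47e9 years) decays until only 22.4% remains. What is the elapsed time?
t = t½ × log₂(N₀/N) = 9.648e9 years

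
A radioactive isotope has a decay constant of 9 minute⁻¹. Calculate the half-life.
t½ = ln(2)/λ = 0.07702 minutes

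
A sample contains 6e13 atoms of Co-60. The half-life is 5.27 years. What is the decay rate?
A = λN = 7.892e12 decays/year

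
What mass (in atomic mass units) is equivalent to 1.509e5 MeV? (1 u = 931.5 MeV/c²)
m = E/c² = 162 u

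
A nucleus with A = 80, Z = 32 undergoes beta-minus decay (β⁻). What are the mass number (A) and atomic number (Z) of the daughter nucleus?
Daughter: A = 80, Z = 33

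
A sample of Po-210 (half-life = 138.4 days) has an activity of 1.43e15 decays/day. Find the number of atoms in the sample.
N = A/λ = 2.855e17 atoms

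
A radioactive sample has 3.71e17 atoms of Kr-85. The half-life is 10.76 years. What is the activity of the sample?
A = λN = 2.39e16 decays/year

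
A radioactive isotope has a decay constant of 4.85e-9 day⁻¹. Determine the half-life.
t½ = ln(2)/λ = 1.429e8 days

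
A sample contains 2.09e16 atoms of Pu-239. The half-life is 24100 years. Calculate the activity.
A = λN = 6.011e11 decays/year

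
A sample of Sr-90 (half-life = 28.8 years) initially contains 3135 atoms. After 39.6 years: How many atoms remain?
N = N₀(1/2)^(t/t½) = 1209 atoms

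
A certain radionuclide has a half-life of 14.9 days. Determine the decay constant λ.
λ = ln(2)/t½ = 0.04652 day⁻¹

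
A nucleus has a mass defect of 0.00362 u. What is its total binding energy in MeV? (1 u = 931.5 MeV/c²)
B.E. = Δm × 931.5 = 3.372 MeV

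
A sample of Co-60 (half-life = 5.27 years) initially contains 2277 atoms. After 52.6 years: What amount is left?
N = N₀(1/2)^(t/t½) = 2.253 atoms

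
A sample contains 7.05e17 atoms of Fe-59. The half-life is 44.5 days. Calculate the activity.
A = λN = 1.098e16 decays/day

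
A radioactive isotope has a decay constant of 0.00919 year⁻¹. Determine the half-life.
t½ = ln(2)/λ = 75.42 years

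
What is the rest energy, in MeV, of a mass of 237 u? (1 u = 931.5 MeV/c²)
E = mc² = 2.208e5 MeV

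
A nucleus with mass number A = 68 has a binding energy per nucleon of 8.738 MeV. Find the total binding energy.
B.E. = 8.738 × 68 = 594.2 MeV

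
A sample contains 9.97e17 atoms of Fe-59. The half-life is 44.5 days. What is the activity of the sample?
A = λN = 1.553e16 decays/day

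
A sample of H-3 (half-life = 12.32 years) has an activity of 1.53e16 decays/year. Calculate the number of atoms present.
N = A/λ = 2.719e17 atoms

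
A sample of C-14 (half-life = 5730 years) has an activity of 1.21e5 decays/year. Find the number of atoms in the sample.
N = A/λ = 1e9 atoms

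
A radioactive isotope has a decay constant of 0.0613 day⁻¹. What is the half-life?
t½ = ln(2)/λ = 11.31 days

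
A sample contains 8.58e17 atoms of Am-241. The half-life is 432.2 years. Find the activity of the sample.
A = λN = 1.376e15 decays/year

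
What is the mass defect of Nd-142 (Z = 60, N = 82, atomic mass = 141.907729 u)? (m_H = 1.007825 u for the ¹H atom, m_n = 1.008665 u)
Δm = Z·m_H + N·m_n − M = 1.272 u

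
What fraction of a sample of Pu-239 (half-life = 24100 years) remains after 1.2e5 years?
N/N₀ = (1/2)^(t/t½) = 0.0317 = 3.17%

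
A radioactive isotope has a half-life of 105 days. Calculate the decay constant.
λ = ln(2)/t½ = 0.006601 day⁻¹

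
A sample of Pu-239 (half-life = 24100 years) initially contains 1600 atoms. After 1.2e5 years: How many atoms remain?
N = N₀(1/2)^(t/t½) = 50.72 atoms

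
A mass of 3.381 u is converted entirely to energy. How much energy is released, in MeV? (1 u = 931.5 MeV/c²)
E = mc² = 3149 MeV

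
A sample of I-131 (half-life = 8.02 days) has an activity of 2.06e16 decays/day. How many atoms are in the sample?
N = A/λ = 2.384e17 atoms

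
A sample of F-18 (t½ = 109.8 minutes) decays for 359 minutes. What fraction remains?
N/N₀ = (1/2)^(t/t½) = 0.1037 = 10.4%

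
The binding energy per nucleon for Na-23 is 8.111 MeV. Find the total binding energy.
B.E. = 8.111 × 23 = 186.6 MeV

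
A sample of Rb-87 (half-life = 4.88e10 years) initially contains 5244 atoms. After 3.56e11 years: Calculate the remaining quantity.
N = N₀(1/2)^(t/t½) = 33.39 atoms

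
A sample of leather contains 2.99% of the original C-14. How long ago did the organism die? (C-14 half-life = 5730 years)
Age = t½ × log₂(1/ratio) = 29020 years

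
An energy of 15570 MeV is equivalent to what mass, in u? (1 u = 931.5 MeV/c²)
m = E/c² = 16.71 u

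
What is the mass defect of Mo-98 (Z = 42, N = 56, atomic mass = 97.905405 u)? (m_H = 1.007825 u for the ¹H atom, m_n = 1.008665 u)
Δm = Z·m_H + N·m_n − M = 0.9085 u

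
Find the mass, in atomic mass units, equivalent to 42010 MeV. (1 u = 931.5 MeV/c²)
m = E/c² = 45.1 u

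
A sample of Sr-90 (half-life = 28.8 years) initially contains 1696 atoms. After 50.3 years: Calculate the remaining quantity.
N = N₀(1/2)^(t/t½) = 505.4 atoms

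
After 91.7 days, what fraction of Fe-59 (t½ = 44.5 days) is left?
N/N₀ = (1/2)^(t/t½) = 0.2397 = 24%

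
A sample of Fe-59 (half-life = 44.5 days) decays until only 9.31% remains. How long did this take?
t = t½ × log₂(N₀/N) = 152.4 days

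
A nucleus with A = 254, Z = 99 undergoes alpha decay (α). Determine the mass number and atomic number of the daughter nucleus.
Daughter: A = 250, Z = 97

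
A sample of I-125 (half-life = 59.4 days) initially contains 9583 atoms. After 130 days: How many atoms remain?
N = N₀(1/2)^(t/t½) = 2102 atoms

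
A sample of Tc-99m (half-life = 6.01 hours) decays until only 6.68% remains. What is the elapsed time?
t = t½ × log₂(N₀/N) = 23.46 hours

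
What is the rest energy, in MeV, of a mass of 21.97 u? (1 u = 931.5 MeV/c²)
E = mc² = 20470 MeV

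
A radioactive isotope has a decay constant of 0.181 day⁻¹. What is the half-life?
t½ = ln(2)/λ = 3.83 days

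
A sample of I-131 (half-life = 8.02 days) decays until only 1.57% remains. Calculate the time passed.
t = t½ × log₂(N₀/N) = 48.06 days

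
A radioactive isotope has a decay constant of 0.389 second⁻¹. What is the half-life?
t½ = ln(2)/λ = 1.782 seconds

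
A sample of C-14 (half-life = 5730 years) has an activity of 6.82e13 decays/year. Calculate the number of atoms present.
N = A/λ = 5.638e17 atoms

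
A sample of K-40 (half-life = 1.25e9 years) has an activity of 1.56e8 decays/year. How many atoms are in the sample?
N = A/λ = 2.813e17 atoms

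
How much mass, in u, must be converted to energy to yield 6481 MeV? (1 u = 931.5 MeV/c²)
m = E/c² = 6.958 u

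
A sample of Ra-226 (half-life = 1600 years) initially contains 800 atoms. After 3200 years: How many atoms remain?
N = N₀(1/2)^(t/t½) = 200 atoms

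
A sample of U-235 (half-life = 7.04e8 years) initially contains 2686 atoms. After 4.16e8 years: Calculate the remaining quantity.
N = N₀(1/2)^(t/t½) = 1783 atoms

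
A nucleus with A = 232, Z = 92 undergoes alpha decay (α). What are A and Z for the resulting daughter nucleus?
Daughter: A = 228, Z = 90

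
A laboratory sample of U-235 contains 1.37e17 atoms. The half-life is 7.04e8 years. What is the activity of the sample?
A = λN = 1.349e8 decays/year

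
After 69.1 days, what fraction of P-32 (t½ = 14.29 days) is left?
N/N₀ = (1/2)^(t/t½) = 0.03502 = 3.5%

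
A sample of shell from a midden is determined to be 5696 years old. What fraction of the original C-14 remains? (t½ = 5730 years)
N/N₀ = (1/2)^(t/t½) = 0.5021 = 50.2%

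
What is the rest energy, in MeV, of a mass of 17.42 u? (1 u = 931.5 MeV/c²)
E = mc² = 16230 MeV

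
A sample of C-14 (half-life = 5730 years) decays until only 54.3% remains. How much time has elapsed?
t = t½ × log₂(N₀/N) = 5048 years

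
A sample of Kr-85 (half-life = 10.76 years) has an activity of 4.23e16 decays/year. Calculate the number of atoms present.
N = A/λ = 6.566e17 atoms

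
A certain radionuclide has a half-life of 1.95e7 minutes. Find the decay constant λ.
λ = ln(2)/t½ = 3.555e-8 minute⁻¹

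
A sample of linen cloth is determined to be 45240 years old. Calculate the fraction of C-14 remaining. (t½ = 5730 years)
N/N₀ = (1/2)^(t/t½) = 0.0042 = 0.42%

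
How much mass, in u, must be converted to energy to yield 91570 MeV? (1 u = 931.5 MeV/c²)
m = E/c² = 98.3 u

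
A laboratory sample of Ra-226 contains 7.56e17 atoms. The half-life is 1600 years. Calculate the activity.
A = λN = 3.275e14 decays/year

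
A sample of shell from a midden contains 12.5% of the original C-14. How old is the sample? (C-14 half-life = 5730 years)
Age = t½ × log₂(1/ratio) = 17190 years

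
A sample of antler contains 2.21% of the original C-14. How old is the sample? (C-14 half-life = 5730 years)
Age = t½ × log₂(1/ratio) = 31510 years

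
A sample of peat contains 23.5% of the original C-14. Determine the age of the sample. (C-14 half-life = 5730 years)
Age = t½ × log₂(1/ratio) = 11970 years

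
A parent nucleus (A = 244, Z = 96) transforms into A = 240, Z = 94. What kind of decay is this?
ΔA = -4, ΔZ = -2 ⇒ alpha decay (α)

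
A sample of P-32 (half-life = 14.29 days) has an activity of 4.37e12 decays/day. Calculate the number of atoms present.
N = A/λ = 9.009e13 atoms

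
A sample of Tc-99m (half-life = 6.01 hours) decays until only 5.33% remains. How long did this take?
t = t½ × log₂(N₀/N) = 25.42 hours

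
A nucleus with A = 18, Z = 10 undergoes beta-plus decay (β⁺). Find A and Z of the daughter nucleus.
Daughter: A = 18, Z = 9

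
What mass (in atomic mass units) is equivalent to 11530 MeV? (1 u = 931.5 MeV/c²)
m = E/c² = 12.38 u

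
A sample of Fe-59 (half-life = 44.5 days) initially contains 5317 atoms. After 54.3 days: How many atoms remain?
N = N₀(1/2)^(t/t½) = 2282 atoms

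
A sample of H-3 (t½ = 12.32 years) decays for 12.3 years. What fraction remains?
N/N₀ = (1/2)^(t/t½) = 0.5006 = 50.1%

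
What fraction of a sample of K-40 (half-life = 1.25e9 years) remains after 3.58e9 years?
N/N₀ = (1/2)^(t/t½) = 0.1374 = 13.7%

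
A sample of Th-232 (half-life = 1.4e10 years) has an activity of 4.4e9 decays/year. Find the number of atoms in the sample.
N = A/λ = 8.887e19 atoms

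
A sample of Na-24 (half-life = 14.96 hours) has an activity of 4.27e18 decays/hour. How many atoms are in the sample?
N = A/λ = 9.216e19 atoms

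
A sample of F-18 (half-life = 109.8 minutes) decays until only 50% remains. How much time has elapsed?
t = t½ × log₂(N₀/N) = 109.8 minutes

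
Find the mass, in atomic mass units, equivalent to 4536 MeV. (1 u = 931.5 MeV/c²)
m = E/c² = 4.87 u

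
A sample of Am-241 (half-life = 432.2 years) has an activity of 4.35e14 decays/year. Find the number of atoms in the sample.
N = A/λ = 2.712e17 atoms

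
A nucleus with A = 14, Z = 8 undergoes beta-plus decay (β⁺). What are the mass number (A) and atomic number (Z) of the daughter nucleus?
Daughter: A = 14, Z = 7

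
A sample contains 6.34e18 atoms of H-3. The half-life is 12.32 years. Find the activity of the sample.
A = λN = 3.567e17 decays/year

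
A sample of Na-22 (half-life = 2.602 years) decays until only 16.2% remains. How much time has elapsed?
t = t½ × log₂(N₀/N) = 6.833 years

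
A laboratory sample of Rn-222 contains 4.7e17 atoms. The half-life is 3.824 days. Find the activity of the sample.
A = λN = 8.519e16 decays/day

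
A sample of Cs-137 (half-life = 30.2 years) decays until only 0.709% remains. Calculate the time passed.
t = t½ × log₂(N₀/N) = 215.6 years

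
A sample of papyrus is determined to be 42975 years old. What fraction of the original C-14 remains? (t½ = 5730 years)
N/N₀ = (1/2)^(t/t½) = 0.005524 = 0.552%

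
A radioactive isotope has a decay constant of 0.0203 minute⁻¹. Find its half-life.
t½ = ln(2)/λ = 34.15 minutes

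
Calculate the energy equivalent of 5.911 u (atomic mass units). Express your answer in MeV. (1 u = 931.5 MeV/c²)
E = mc² = 5506 MeV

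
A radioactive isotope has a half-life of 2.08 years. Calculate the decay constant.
λ = ln(2)/t½ = 0.3332 year⁻¹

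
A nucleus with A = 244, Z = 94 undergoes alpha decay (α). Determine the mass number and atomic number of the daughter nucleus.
Daughter: A = 240, Z = 92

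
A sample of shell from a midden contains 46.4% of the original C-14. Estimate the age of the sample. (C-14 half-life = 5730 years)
Age = t½ × log₂(1/ratio) = 6348 years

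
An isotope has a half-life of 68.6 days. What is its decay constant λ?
λ = ln(2)/t½ = 0.0101 day⁻¹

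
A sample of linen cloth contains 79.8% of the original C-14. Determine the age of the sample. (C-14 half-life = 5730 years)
Age = t½ × log₂(1/ratio) = 1865 years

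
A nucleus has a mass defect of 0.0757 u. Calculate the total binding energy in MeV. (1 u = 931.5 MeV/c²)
B.E. = Δm × 931.5 = 70.51 MeV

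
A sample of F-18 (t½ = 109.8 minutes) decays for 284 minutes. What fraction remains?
N/N₀ = (1/2)^(t/t½) = 0.1665 = 16.6%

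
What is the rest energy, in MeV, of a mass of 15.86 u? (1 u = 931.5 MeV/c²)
E = mc² = 14770 MeV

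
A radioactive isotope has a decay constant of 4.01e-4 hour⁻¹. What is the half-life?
t½ = ln(2)/λ = 1729 hours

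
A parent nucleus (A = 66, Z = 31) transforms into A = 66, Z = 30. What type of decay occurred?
ΔA = 0, ΔZ = -1 ⇒ beta-plus decay (β⁺) or electron capture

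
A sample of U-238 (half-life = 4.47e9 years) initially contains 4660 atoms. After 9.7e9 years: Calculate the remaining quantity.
N = N₀(1/2)^(t/t½) = 1035 atoms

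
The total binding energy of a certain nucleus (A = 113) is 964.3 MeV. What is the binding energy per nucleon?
B.E./A = 964.3/113 = 8.534 MeV/nucleon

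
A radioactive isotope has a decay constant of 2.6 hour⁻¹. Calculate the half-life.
t½ = ln(2)/λ = 0.2666 hours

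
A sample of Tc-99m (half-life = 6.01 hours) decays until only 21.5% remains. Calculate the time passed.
t = t½ × log₂(N₀/N) = 13.33 hours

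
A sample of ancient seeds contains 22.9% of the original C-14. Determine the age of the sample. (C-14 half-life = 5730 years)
Age = t½ × log₂(1/ratio) = 12190 years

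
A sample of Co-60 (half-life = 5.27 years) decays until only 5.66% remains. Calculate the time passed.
t = t½ × log₂(N₀/N) = 21.83 years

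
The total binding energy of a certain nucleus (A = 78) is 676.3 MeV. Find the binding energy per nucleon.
B.E./A = 676.3/78 = 8.671 MeV/nucleon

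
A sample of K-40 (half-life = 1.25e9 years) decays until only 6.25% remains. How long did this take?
t = t½ × log₂(N₀/N) = 5e9 years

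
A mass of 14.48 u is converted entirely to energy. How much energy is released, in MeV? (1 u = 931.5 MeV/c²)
E = mc² = 13490 MeV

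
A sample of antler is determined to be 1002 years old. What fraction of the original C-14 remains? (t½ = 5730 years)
N/N₀ = (1/2)^(t/t½) = 0.8858 = 88.6%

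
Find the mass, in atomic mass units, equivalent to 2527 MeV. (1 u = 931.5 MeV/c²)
m = E/c² = 2.713 u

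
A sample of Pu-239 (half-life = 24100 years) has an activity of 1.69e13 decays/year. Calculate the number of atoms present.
N = A/λ = 5.876e17 atoms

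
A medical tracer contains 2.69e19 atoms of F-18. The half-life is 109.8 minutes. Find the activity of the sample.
A = λN = 1.698e17 decays/minute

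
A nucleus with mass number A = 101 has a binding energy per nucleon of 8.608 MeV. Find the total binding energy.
B.E. = 8.608 × 101 = 869.4 MeV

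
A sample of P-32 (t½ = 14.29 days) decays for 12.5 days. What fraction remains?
N/N₀ = (1/2)^(t/t½) = 0.5454 = 54.5%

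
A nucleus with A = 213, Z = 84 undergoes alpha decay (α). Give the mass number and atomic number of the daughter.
Daughter: A = 209, Z = 82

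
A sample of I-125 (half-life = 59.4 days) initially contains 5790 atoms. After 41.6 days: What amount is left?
N = N₀(1/2)^(t/t½) = 3563 atoms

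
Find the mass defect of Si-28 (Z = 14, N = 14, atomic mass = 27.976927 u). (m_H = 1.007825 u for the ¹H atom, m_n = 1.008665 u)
Δm = Z·m_H + N·m_n − M = 0.2539 u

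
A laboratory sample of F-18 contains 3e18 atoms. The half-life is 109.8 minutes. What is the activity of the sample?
A = λN = 1.894e16 decays/minute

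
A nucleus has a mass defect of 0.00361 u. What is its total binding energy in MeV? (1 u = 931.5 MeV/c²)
B.E. = Δm × 931.5 = 3.363 MeV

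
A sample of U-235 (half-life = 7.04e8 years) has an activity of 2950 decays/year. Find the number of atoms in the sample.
N = A/λ = 2.996e12 atoms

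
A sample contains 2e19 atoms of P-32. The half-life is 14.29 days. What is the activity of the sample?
A = λN = 9.701e17 decays/day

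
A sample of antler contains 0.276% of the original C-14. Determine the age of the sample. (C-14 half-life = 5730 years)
Age = t½ × log₂(1/ratio) = 48710 years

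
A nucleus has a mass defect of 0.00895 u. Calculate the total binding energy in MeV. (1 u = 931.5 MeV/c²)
B.E. = Δm × 931.5 = 8.337 MeV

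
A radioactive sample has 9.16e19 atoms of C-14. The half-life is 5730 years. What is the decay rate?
A = λN = 1.108e16 decays/year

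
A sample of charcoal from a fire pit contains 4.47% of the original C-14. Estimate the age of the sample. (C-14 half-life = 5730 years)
Age = t½ × log₂(1/ratio) = 25690 years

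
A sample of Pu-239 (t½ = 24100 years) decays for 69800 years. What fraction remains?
N/N₀ = (1/2)^(t/t½) = 0.1343 = 13.4%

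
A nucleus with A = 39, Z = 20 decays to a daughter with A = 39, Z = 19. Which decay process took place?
ΔA = 0, ΔZ = -1 ⇒ beta-plus decay (β⁺) or electron capture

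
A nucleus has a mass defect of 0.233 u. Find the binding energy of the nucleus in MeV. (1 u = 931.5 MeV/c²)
B.E. = Δm × 931.5 = 217 MeV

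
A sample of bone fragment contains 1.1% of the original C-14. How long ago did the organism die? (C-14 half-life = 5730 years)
Age = t½ × log₂(1/ratio) = 37280 years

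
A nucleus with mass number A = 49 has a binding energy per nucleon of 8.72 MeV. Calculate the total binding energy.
B.E. = 8.72 × 49 = 427.3 MeV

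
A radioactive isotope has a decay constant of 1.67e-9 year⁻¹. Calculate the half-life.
t½ = ln(2)/λ = 4.151e8 years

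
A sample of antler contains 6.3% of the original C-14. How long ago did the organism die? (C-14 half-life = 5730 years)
Age = t½ × log₂(1/ratio) = 22850 years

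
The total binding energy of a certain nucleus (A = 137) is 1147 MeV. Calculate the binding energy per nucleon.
B.E./A = 1147/137 = 8.372 MeV/nucleon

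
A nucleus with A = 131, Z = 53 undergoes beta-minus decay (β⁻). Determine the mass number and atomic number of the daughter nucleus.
Daughter: A = 131, Z = 54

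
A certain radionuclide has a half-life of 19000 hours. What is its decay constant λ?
λ = ln(2)/t½ = 3.648e-5 hour⁻¹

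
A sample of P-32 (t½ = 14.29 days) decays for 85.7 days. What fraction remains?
N/N₀ = (1/2)^(t/t½) = 0.01566 = 1.57%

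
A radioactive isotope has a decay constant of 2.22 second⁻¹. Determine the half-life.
t½ = ln(2)/λ = 0.3122 seconds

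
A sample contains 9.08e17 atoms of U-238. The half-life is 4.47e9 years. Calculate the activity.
A = λN = 1.408e8 decays/year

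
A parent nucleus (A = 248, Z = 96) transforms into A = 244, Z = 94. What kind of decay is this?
ΔA = -4, ΔZ = -2 ⇒ alpha decay (α)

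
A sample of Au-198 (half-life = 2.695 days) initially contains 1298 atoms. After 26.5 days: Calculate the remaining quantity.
N = N₀(1/2)^(t/t½) = 1.423 atoms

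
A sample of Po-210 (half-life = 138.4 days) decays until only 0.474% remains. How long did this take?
t = t½ × log₂(N₀/N) = 1069 days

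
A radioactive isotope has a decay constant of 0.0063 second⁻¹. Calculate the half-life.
t½ = ln(2)/λ = 110 seconds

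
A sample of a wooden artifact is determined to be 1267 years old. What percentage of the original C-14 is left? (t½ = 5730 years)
N/N₀ = (1/2)^(t/t½) = 0.8579 = 85.8%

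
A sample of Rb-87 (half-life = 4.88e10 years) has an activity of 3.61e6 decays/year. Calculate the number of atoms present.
N = A/λ = 2.542e17 atoms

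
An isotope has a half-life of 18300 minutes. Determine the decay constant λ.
λ = ln(2)/t½ = 3.788e-5 minute⁻¹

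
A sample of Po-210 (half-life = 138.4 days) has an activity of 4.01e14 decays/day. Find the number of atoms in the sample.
N = A/λ = 8.007e16 atoms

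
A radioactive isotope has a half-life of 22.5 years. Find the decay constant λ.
λ = ln(2)/t½ = 0.03081 year⁻¹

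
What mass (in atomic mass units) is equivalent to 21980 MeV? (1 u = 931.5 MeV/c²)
m = E/c² = 23.6 u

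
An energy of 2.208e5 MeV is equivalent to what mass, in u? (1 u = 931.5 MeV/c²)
m = E/c² = 237 u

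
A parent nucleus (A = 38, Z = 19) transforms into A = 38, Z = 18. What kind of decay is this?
ΔA = 0, ΔZ = -1 ⇒ beta-plus decay (β⁺) or electron capture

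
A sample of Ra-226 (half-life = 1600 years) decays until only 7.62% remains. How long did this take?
t = t½ × log₂(N₀/N) = 5943 years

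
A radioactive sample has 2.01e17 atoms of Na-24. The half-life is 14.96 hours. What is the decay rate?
A = λN = 9.313e15 decays/hour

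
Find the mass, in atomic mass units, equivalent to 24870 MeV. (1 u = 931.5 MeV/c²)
m = E/c² = 26.7 u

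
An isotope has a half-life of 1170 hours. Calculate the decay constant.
λ = ln(2)/t½ = 5.924e-4 hour⁻¹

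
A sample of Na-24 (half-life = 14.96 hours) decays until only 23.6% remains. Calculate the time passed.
t = t½ × log₂(N₀/N) = 31.16 hours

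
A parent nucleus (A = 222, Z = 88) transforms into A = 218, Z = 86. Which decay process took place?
ΔA = -4, ΔZ = -2 ⇒ alpha decay (α)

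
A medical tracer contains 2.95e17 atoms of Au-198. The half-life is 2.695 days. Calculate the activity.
A = λN = 7.587e16 decays/day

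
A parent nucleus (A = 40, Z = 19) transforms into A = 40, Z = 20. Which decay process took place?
ΔA = 0, ΔZ = +1 ⇒ beta-minus decay (β⁻)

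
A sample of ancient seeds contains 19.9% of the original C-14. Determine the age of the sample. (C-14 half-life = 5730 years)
Age = t½ × log₂(1/ratio) = 13350 years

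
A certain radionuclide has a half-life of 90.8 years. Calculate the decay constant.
λ = ln(2)/t½ = 0.007634 year⁻¹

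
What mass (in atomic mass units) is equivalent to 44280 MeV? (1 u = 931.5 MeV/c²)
m = E/c² = 47.54 u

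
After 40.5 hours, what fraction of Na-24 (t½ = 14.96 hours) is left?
N/N₀ = (1/2)^(t/t½) = 0.1531 = 15.3%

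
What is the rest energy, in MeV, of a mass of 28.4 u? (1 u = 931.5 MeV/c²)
E = mc² = 26450 MeV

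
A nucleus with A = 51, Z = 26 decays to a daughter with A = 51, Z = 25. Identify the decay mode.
ΔA = 0, ΔZ = -1 ⇒ beta-plus decay (β⁺) or electron capture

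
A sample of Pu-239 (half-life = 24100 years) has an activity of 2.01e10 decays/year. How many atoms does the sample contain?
N = A/λ = 6.989e14 atoms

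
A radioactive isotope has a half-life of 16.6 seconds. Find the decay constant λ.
λ = ln(2)/t½ = 0.04176 second⁻¹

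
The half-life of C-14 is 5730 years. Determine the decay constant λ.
λ = ln(2)/t½ = 1.21e-4 year⁻¹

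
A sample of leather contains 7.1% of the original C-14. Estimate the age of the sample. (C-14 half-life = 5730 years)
Age = t½ × log₂(1/ratio) = 21870 years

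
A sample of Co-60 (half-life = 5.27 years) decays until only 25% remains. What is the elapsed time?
t = t½ × log₂(N₀/N) = 10.54 years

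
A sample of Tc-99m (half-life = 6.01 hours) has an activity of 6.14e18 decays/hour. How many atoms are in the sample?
N = A/λ = 5.324e19 atoms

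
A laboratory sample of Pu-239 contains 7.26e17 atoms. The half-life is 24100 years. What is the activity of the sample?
A = λN = 2.088e13 decays/year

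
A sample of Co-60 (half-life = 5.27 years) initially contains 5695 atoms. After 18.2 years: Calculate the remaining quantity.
N = N₀(1/2)^(t/t½) = 519.9 atoms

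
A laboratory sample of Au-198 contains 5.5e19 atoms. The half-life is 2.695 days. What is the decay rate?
A = λN = 1.415e19 decays/day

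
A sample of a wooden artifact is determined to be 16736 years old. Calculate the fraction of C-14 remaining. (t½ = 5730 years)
N/N₀ = (1/2)^(t/t½) = 0.1321 = 13.2%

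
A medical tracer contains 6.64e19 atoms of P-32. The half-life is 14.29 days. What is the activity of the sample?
A = λN = 3.221e18 decays/day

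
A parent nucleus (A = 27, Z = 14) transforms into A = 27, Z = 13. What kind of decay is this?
ΔA = 0, ΔZ = -1 ⇒ beta-plus decay (β⁺) or electron capture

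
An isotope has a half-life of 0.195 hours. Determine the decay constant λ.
λ = ln(2)/t½ = 3.555 hour⁻¹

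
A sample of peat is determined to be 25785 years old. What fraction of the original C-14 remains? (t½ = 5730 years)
N/N₀ = (1/2)^(t/t½) = 0.04419 = 4.42%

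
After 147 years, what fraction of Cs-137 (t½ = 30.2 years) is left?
N/N₀ = (1/2)^(t/t½) = 0.03425 = 3.43%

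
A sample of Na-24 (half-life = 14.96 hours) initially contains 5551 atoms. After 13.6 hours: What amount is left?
N = N₀(1/2)^(t/t½) = 2956 atoms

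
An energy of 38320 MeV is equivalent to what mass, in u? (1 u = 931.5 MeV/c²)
m = E/c² = 41.14 u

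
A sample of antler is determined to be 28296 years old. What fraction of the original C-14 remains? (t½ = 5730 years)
N/N₀ = (1/2)^(t/t½) = 0.03262 = 3.26%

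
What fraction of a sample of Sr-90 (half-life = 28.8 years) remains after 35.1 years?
N/N₀ = (1/2)^(t/t½) = 0.4297 = 43%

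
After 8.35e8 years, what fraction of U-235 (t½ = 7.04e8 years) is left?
N/N₀ = (1/2)^(t/t½) = 0.4395 = 43.9%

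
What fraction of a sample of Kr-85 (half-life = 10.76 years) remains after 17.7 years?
N/N₀ = (1/2)^(t/t½) = 0.3198 = 32%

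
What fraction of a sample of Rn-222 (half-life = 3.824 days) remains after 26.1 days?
N/N₀ = (1/2)^(t/t½) = 0.008818 = 0.882%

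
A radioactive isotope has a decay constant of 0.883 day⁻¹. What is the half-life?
t½ = ln(2)/λ = 0.785 days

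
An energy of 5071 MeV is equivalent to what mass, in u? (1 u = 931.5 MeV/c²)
m = E/c² = 5.444 u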